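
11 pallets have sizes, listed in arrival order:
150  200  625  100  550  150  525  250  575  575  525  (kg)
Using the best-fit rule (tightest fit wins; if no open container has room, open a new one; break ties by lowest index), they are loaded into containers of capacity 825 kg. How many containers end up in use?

  150 → container 1 (new)  [load 150/825]
  200 → container 1  [load 350/825]
  625 → container 2 (new)  [load 625/825]
  100 → container 2  [load 725/825]
  550 → container 3 (new)  [load 550/825]
  150 → container 3  [load 700/825]
  525 → container 4 (new)  [load 525/825]
  250 → container 4  [load 775/825]
  575 → container 5 (new)  [load 575/825]
  575 → container 6 (new)  [load 575/825]
  525 → container 7 (new)  [load 525/825]
7 containers opened.

7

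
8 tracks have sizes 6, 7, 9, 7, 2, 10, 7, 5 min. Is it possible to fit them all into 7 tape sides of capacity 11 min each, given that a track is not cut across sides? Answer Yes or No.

Yes

A valid assignment using 6 tape sides:
  side 1: 10 = 10
  side 2: 9 + 2 = 11
  side 3: 7 = 7
  side 4: 7 = 7
  side 5: 7 = 7
  side 6: 6 + 5 = 11
That uses only 6 ≤ 7, so 7 tape sides are enough.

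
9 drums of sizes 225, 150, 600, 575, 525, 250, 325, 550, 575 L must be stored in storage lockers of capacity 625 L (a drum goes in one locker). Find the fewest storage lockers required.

Total = 600 + 575 + 575 + 550 + 525 + 325 + 250 + 225 + 150 = 3775 L.
Lower bound: ⌈3775/625⌉ = 7 storage lockers.
A packing using 7 storage lockers:
  locker 1: 600 = 600
  locker 2: 575 = 575
  locker 3: 575 = 575
  locker 4: 550 = 550
  locker 5: 525 = 525
  locker 6: 325 + 250 = 575
  locker 7: 225 + 150 = 375
This matches the lower bound, so 7 is optimal.

7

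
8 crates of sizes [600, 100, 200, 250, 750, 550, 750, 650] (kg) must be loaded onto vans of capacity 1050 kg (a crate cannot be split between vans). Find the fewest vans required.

5

Total = 750 + 750 + 650 + 600 + 550 + 250 + 200 + 100 = 3850 kg.
Lower bound: ⌈3850/1050⌉ = 4 vans.
Also, 5 crates each exceed 525 kg, and no two of those can share a van, so at least 5 vans are needed.
A packing using 5 vans:
  van 1: 750 + 250 = 1000
  van 2: 750 + 200 + 100 = 1050
  van 3: 650 = 650
  van 4: 600 = 600
  van 5: 550 = 550
This matches the lower bound, so 5 is optimal.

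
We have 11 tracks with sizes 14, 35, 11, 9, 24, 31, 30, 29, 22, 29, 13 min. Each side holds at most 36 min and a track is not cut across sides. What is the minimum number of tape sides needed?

8

Total = 35 + 31 + 30 + 29 + 29 + 24 + 22 + 14 + 13 + 11 + 9 = 247 min.
Lower bound: ⌈247/36⌉ = 7 tape sides.
A packing using 8 tape sides:
  side 1: 35 = 35
  side 2: 31 = 31
  side 3: 30 = 30
  side 4: 29 = 29
  side 5: 29 = 29
  side 6: 24 + 11 = 35
  side 7: 22 + 14 = 36
  side 8: 13 + 9 = 22
No arrangement into 7 tape sides stays within capacity, so 8 is optimal.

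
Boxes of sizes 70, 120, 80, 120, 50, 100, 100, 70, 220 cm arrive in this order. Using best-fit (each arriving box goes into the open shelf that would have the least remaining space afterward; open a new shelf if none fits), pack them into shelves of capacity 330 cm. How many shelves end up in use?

3

  70 → shelf 1 (new)  [load 70/330]
  120 → shelf 1  [load 190/330]
  80 → shelf 1  [load 270/330]
  120 → shelf 2 (new)  [load 120/330]
  50 → shelf 1  [load 320/330]
  100 → shelf 2  [load 220/330]
  100 → shelf 2  [load 320/330]
  70 → shelf 3 (new)  [load 70/330]
  220 → shelf 3  [load 290/330]
3 shelves opened.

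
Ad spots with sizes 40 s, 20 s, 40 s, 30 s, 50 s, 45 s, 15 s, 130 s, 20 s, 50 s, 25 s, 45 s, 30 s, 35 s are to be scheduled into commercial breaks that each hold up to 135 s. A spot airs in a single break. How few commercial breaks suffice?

Total = 130 + 50 + 50 + 45 + 45 + 40 + 40 + 35 + 30 + 30 + 25 + 20 + 20 + 15 = 575 s.
Lower bound: ⌈575/135⌉ = 5 commercial breaks.
A packing using 5 commercial breaks:
  break 1: 130 = 130
  break 2: 50 + 50 + 35 = 135
  break 3: 45 + 45 + 40 = 130
  break 4: 40 + 30 + 30 + 25 = 125
  break 5: 20 + 20 + 15 = 55
This matches the lower bound, so 5 is optimal.

5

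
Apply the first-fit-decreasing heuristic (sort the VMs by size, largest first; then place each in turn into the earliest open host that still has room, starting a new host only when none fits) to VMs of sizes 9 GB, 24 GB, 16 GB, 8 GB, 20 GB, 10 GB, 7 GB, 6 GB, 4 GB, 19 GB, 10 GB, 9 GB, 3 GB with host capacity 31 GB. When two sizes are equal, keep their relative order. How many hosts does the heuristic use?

Sorted descending: 24, 20, 19, 16, 10, 10, 9, 9, 8, 7, 6, 4, 3.
  24 → host 1 (new)  [load 24/31]
  20 → host 2 (new)  [load 20/31]
  19 → host 3 (new)  [load 19/31]
  16 → host 4 (new)  [load 16/31]
  10 → host 2  [load 30/31]
  10 → host 3  [load 29/31]
  9 → host 4  [load 25/31]
  9 → host 5 (new)  [load 9/31]
  8 → host 5  [load 17/31]
  7 → host 1  [load 31/31]
  6 → host 4  [load 31/31]
  4 → host 5  [load 21/31]
  3 → host 5  [load 24/31]
5 hosts opened.

5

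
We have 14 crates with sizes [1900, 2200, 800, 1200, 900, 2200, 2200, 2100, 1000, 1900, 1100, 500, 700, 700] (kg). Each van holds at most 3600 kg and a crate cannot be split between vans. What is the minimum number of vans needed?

Total = 2200 + 2200 + 2200 + 2100 + 1900 + 1900 + 1200 + 1100 + 1000 + 900 + 800 + 700 + 700 + 500 = 19400 kg.
Lower bound: ⌈19400/3600⌉ = 6 vans.
A packing using 6 vans:
  van 1: 2200 + 1200 = 3400
  van 2: 2200 + 1100 = 3300
  van 3: 2200 + 1000 = 3200
  van 4: 2100 + 900 + 500 = 3500
  van 5: 1900 + 800 + 700 = 3400
  van 6: 1900 + 700 = 2600
This matches the lower bound, so 6 is optimal.

6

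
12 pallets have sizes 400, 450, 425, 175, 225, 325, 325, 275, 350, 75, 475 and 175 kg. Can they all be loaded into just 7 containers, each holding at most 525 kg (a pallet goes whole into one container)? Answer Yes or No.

No

Total = 3675 kg; ⌈3675/525⌉ = 7.
8 pallets each exceed half the capacity and cannot share a container, forcing at least 8 containers.
At least 8 containers are required, but only 7 are allowed.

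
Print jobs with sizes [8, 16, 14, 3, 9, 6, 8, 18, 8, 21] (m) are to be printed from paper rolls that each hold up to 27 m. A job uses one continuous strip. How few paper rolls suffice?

5

Total = 21 + 18 + 16 + 14 + 9 + 8 + 8 + 8 + 6 + 3 = 111 m.
Lower bound: ⌈111/27⌉ = 5 paper rolls.
A packing using 5 paper rolls:
  roll 1: 21 + 6 = 27
  roll 2: 18 + 9 = 27
  roll 3: 16 + 8 + 3 = 27
  roll 4: 14 + 8 = 22
  roll 5: 8 = 8
This matches the lower bound, so 5 is optimal.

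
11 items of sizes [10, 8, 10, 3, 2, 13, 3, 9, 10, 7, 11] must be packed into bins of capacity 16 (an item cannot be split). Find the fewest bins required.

Total = 13 + 11 + 10 + 10 + 10 + 9 + 8 + 7 + 3 + 3 + 2 = 86.
Lower bound: ⌈86/16⌉ = 6 bins.
A packing using 7 bins:
  bin 1: 13 + 3 = 16
  bin 2: 11 + 3 + 2 = 16
  bin 3: 10 = 10
  bin 4: 10 = 10
  bin 5: 10 = 10
  bin 6: 9 + 7 = 16
  bin 7: 8 = 8
No arrangement into 6 bins stays within capacity, so 7 is optimal.

7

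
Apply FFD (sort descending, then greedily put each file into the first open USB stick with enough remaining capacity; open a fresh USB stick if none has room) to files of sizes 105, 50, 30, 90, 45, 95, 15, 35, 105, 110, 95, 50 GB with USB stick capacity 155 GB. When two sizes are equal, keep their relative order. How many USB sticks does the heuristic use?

6

Sorted descending: 110, 105, 105, 95, 95, 90, 50, 50, 45, 35, 30, 15.
  110 → USB stick 1 (new)  [load 110/155]
  105 → USB stick 2 (new)  [load 105/155]
  105 → USB stick 3 (new)  [load 105/155]
  95 → USB stick 4 (new)  [load 95/155]
  95 → USB stick 5 (new)  [load 95/155]
  90 → USB stick 6 (new)  [load 90/155]
  50 → USB stick 2  [load 155/155]
  50 → USB stick 3  [load 155/155]
  45 → USB stick 1  [load 155/155]
  35 → USB stick 4  [load 130/155]
  30 → USB stick 5  [load 125/155]
  15 → USB stick 4  [load 145/155]
6 USB sticks opened.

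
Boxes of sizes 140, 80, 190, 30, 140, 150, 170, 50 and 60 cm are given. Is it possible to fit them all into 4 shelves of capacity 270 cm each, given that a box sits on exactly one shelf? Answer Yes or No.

Total = 1010 cm; ⌈1010/270⌉ = 4.
5 boxes each exceed half the capacity and cannot share a shelf, forcing at least 5 shelves.
At least 5 shelves are required, but only 4 are allowed.

No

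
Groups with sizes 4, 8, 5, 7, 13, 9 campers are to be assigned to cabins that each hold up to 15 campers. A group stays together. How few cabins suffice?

Total = 13 + 9 + 8 + 7 + 5 + 4 = 46 campers.
Lower bound: ⌈46/15⌉ = 4 cabins.
A packing using 4 cabins:
  cabin 1: 13 = 13
  cabin 2: 9 + 5 = 14
  cabin 3: 8 + 7 = 15
  cabin 4: 4 = 4
This matches the lower bound, so 4 is optimal.

4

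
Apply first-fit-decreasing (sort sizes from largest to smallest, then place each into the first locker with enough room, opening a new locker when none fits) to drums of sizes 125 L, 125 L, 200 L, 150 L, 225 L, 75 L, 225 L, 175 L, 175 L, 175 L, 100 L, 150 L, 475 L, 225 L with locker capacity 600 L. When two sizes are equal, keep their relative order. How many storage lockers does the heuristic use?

5

Sorted descending: 475, 225, 225, 225, 200, 175, 175, 175, 150, 150, 125, 125, 100, 75.
  475 → locker 1 (new)  [load 475/600]
  225 → locker 2 (new)  [load 225/600]
  225 → locker 2  [load 450/600]
  225 → locker 3 (new)  [load 225/600]
  200 → locker 3  [load 425/600]
  175 → locker 3  [load 600/600]
  175 → locker 4 (new)  [load 175/600]
  175 → locker 4  [load 350/600]
  150 → locker 2  [load 600/600]
  150 → locker 4  [load 500/600]
  125 → locker 1  [load 600/600]
  125 → locker 5 (new)  [load 125/600]
  100 → locker 4  [load 600/600]
  75 → locker 5  [load 200/600]
5 storage lockers opened.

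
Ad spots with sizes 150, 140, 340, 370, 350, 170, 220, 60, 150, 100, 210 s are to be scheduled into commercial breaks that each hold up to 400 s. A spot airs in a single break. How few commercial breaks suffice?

Total = 370 + 350 + 340 + 220 + 210 + 170 + 150 + 150 + 140 + 100 + 60 = 2260 s.
Lower bound: ⌈2260/400⌉ = 6 commercial breaks.
A packing using 6 commercial breaks:
  break 1: 370 = 370
  break 2: 350 = 350
  break 3: 340 + 60 = 400
  break 4: 220 + 170 = 390
  break 5: 210 + 150 = 360
  break 6: 150 + 140 + 100 = 390
This matches the lower bound, so 6 is optimal.

6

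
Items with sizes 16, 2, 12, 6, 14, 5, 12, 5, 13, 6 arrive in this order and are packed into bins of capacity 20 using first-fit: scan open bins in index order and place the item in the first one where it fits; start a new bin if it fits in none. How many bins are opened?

5

  16 → bin 1 (new)  [load 16/20]
  2 → bin 1  [load 18/20]
  12 → bin 2 (new)  [load 12/20]
  6 → bin 2  [load 18/20]
  14 → bin 3 (new)  [load 14/20]
  5 → bin 3  [load 19/20]
  12 → bin 4 (new)  [load 12/20]
  5 → bin 4  [load 17/20]
  13 → bin 5 (new)  [load 13/20]
  6 → bin 5  [load 19/20]
5 bins opened.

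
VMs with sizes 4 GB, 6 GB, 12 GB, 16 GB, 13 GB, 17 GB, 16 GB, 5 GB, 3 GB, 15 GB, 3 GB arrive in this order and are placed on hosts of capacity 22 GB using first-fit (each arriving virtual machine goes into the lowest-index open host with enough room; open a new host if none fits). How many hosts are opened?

  4 → host 1 (new)  [load 4/22]
  6 → host 1  [load 10/22]
  12 → host 1  [load 22/22]
  16 → host 2 (new)  [load 16/22]
  13 → host 3 (new)  [load 13/22]
  17 → host 4 (new)  [load 17/22]
  16 → host 5 (new)  [load 16/22]
  5 → host 2  [load 21/22]
  3 → host 3  [load 16/22]
  15 → host 6 (new)  [load 15/22]
  3 → host 3  [load 19/22]
6 hosts opened.

6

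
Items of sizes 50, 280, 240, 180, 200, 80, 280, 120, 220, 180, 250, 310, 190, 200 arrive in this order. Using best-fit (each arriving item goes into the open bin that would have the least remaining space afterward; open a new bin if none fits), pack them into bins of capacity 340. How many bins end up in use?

11

  50 → bin 1 (new)  [load 50/340]
  280 → bin 1  [load 330/340]
  240 → bin 2 (new)  [load 240/340]
  180 → bin 3 (new)  [load 180/340]
  200 → bin 4 (new)  [load 200/340]
  80 → bin 2  [load 320/340]
  280 → bin 5 (new)  [load 280/340]
  120 → bin 4  [load 320/340]
  220 → bin 6 (new)  [load 220/340]
  180 → bin 7 (new)  [load 180/340]
  250 → bin 8 (new)  [load 250/340]
  310 → bin 9 (new)  [load 310/340]
  190 → bin 10 (new)  [load 190/340]
  200 → bin 11 (new)  [load 200/340]
11 bins opened.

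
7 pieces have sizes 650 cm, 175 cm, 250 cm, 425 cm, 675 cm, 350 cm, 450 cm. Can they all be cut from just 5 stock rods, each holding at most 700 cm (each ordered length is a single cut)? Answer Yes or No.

Yes

A valid assignment using 5 stock rods:
  stock rod 1: 675 = 675
  stock rod 2: 650 = 650
  stock rod 3: 450 + 250 = 700
  stock rod 4: 425 + 175 = 600
  stock rod 5: 350 = 350
Every load is within 700 cm, so 5 stock rods suffice.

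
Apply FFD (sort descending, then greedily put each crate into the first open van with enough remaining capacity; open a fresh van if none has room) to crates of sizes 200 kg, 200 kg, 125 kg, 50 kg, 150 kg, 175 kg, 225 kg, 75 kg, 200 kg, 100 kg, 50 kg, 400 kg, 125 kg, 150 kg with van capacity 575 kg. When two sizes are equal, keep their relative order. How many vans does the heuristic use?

Sorted descending: 400, 225, 200, 200, 200, 175, 150, 150, 125, 125, 100, 75, 50, 50.
  400 → van 1 (new)  [load 400/575]
  225 → van 2 (new)  [load 225/575]
  200 → van 2  [load 425/575]
  200 → van 3 (new)  [load 200/575]
  200 → van 3  [load 400/575]
  175 → van 1  [load 575/575]
  150 → van 2  [load 575/575]
  150 → van 3  [load 550/575]
  125 → van 4 (new)  [load 125/575]
  125 → van 4  [load 250/575]
  100 → van 4  [load 350/575]
  75 → van 4  [load 425/575]
  50 → van 4  [load 475/575]
  50 → van 4  [load 525/575]
4 vans opened.

4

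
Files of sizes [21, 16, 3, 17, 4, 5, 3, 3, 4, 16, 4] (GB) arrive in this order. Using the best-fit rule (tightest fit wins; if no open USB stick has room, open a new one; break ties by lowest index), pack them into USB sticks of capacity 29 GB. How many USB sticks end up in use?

4

  21 → USB stick 1 (new)  [load 21/29]
  16 → USB stick 2 (new)  [load 16/29]
  3 → USB stick 1  [load 24/29]
  17 → USB stick 3 (new)  [load 17/29]
  4 → USB stick 1  [load 28/29]
  5 → USB stick 3  [load 22/29]
  3 → USB stick 3  [load 25/29]
  3 → USB stick 3  [load 28/29]
  4 → USB stick 2  [load 20/29]
  16 → USB stick 4 (new)  [load 16/29]
  4 → USB stick 2  [load 24/29]
4 USB sticks opened.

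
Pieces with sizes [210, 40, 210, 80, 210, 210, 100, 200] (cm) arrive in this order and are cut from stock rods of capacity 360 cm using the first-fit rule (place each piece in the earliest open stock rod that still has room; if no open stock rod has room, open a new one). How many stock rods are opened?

5

  210 → stock rod 1 (new)  [load 210/360]
  40 → stock rod 1  [load 250/360]
  210 → stock rod 2 (new)  [load 210/360]
  80 → stock rod 1  [load 330/360]
  210 → stock rod 3 (new)  [load 210/360]
  210 → stock rod 4 (new)  [load 210/360]
  100 → stock rod 2  [load 310/360]
  200 → stock rod 5 (new)  [load 200/360]
5 stock rods opened.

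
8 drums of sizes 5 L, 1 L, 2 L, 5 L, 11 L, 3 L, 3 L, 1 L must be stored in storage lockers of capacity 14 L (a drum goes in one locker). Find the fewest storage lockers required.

Total = 11 + 5 + 5 + 3 + 3 + 2 + 1 + 1 = 31 L.
Lower bound: ⌈31/14⌉ = 3 storage lockers.
A packing using 3 storage lockers:
  locker 1: 11 + 3 = 14
  locker 2: 5 + 5 + 3 + 1 = 14
  locker 3: 2 + 1 = 3
This matches the lower bound, so 3 is optimal.

3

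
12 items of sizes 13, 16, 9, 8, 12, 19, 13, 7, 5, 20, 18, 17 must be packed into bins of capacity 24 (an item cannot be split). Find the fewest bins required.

Total = 20 + 19 + 18 + 17 + 16 + 13 + 13 + 12 + 9 + 8 + 7 + 5 = 157.
Lower bound: ⌈157/24⌉ = 7 bins.
A packing using 8 bins:
  bin 1: 20 = 20
  bin 2: 19 + 5 = 24
  bin 3: 18 = 18
  bin 4: 17 + 7 = 24
  bin 5: 16 + 8 = 24
  bin 6: 13 + 9 = 22
  bin 7: 13 = 13
  bin 8: 12 = 12
No arrangement into 7 bins stays within capacity, so 8 is optimal.

8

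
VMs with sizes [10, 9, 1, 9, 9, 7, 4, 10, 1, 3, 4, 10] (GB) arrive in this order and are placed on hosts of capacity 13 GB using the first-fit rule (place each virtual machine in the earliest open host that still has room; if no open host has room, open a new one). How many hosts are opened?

  10 → host 1 (new)  [load 10/13]
  9 → host 2 (new)  [load 9/13]
  1 → host 1  [load 11/13]
  9 → host 3 (new)  [load 9/13]
  9 → host 4 (new)  [load 9/13]
  7 → host 5 (new)  [load 7/13]
  4 → host 2  [load 13/13]
  10 → host 6 (new)  [load 10/13]
  1 → host 1  [load 12/13]
  3 → host 3  [load 12/13]
  4 → host 4  [load 13/13]
  10 → host 7 (new)  [load 10/13]
7 hosts opened.

7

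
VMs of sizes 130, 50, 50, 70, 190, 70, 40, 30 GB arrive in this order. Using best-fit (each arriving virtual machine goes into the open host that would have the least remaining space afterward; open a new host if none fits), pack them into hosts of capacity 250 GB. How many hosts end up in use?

  130 → host 1 (new)  [load 130/250]
  50 → host 1  [load 180/250]
  50 → host 1  [load 230/250]
  70 → host 2 (new)  [load 70/250]
  190 → host 3 (new)  [load 190/250]
  70 → host 2  [load 140/250]
  40 → host 3  [load 230/250]
  30 → host 2  [load 170/250]
3 hosts opened.

3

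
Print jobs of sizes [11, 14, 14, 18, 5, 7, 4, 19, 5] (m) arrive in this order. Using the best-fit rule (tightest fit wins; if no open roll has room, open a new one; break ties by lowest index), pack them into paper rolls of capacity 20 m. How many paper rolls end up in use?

6

  11 → roll 1 (new)  [load 11/20]
  14 → roll 2 (new)  [load 14/20]
  14 → roll 3 (new)  [load 14/20]
  18 → roll 4 (new)  [load 18/20]
  5 → roll 2  [load 19/20]
  7 → roll 1  [load 18/20]
  4 → roll 3  [load 18/20]
  19 → roll 5 (new)  [load 19/20]
  5 → roll 6 (new)  [load 5/20]
6 paper rolls opened.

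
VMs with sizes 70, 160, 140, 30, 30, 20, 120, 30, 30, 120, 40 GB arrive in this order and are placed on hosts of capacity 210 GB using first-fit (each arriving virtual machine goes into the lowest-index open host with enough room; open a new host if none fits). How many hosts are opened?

  70 → host 1 (new)  [load 70/210]
  160 → host 2 (new)  [load 160/210]
  140 → host 1  [load 210/210]
  30 → host 2  [load 190/210]
  30 → host 3 (new)  [load 30/210]
  20 → host 2  [load 210/210]
  120 → host 3  [load 150/210]
  30 → host 3  [load 180/210]
  30 → host 3  [load 210/210]
  120 → host 4 (new)  [load 120/210]
  40 → host 4  [load 160/210]
4 hosts opened.

4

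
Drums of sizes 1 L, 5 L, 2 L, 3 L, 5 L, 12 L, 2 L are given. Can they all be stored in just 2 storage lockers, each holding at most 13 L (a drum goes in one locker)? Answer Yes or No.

Total = 30 L; ⌈30/13⌉ = 3.
At least 3 storage lockers are required, but only 2 are allowed.

No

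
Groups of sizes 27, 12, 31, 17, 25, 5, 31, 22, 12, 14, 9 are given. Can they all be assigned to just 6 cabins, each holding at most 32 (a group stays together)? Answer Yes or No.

No

Total = 205; ⌈205/32⌉ = 7.
At least 7 cabins are required, but only 6 are allowed.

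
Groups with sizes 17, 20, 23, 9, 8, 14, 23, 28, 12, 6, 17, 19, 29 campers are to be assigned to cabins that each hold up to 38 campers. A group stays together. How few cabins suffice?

7

Total = 29 + 28 + 23 + 23 + 20 + 19 + 17 + 17 + 14 + 12 + 9 + 8 + 6 = 225 campers.
Lower bound: ⌈225/38⌉ = 6 cabins.
A packing using 7 cabins:
  cabin 1: 29 + 9 = 38
  cabin 2: 28 + 8 = 36
  cabin 3: 23 + 14 = 37
  cabin 4: 23 + 12 = 35
  cabin 5: 20 + 17 = 37
  cabin 6: 19 + 17 = 36
  cabin 7: 6 = 6
No arrangement into 6 cabins stays within capacity, so 7 is optimal.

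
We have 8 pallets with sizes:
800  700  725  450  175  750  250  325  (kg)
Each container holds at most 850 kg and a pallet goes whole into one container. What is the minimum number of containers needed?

Total = 800 + 750 + 725 + 700 + 450 + 325 + 250 + 175 = 4175 kg.
Lower bound: ⌈4175/850⌉ = 5 containers.
A packing using 6 containers:
  container 1: 800 = 800
  container 2: 750 = 750
  container 3: 725 = 725
  container 4: 700 = 700
  container 5: 450 + 325 = 775
  container 6: 250 + 175 = 425
No arrangement into 5 containers stays within capacity, so 6 is optimal.

6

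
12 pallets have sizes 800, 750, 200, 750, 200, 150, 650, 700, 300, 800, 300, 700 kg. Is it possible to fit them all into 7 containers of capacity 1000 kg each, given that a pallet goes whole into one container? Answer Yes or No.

Yes

A valid assignment using 7 containers:
  container 1: 800 + 200 = 1000
  container 2: 800 + 200 = 1000
  container 3: 750 + 150 = 900
  container 4: 750 = 750
  container 5: 700 + 300 = 1000
  container 6: 700 + 300 = 1000
  container 7: 650 = 650
Every load is within 1000 kg, so 7 containers suffice.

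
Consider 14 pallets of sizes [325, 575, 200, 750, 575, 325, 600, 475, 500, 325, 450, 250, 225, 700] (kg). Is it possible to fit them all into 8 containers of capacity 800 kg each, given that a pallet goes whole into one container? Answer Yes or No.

Total = 6275 kg; ⌈6275/800⌉ = 8.
The bound of 8 does not rule out 8, but exhaustive search shows no assignment into 8 containers of capacity 800 kg exists — the minimum is 9.

No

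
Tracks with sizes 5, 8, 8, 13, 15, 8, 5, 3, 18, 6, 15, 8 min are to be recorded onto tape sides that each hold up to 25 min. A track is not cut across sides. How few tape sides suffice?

Total = 18 + 15 + 15 + 13 + 8 + 8 + 8 + 8 + 6 + 5 + 5 + 3 = 112 min.
Lower bound: ⌈112/25⌉ = 5 tape sides.
A packing using 5 tape sides:
  side 1: 18 + 6 = 24
  side 2: 15 + 8 = 23
  side 3: 15 + 8 = 23
  side 4: 13 + 8 + 3 = 24
  side 5: 8 + 5 + 5 = 18
This matches the lower bound, so 5 is optimal.

5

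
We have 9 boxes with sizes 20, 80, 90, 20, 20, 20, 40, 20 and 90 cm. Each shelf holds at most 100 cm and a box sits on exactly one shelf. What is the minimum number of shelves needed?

5

Total = 90 + 90 + 80 + 40 + 20 + 20 + 20 + 20 + 20 = 400 cm.
Lower bound: ⌈400/100⌉ = 4 shelves.
A packing using 5 shelves:
  shelf 1: 90 = 90
  shelf 2: 90 = 90
  shelf 3: 80 + 20 = 100
  shelf 4: 40 + 20 + 20 + 20 = 100
  shelf 5: 20 = 20
No arrangement into 4 shelves stays within capacity, so 5 is optimal.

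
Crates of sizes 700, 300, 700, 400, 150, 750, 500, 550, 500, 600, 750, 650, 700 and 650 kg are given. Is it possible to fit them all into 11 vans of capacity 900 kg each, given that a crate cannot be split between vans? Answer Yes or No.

Yes

A valid assignment using 11 vans:
  van 1: 750 + 150 = 900
  van 2: 750 = 750
  van 3: 700 = 700
  van 4: 700 = 700
  van 5: 700 = 700
  van 6: 650 = 650
  van 7: 650 = 650
  van 8: 600 + 300 = 900
  van 9: 550 = 550
  van 10: 500 + 400 = 900
  van 11: 500 = 500
Every load is within 900 kg, so 11 vans suffice.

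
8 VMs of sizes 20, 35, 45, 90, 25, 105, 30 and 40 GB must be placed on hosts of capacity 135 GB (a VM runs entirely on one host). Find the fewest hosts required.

Total = 105 + 90 + 45 + 40 + 35 + 30 + 25 + 20 = 390 GB.
Lower bound: ⌈390/135⌉ = 3 hosts.
A packing using 3 hosts:
  host 1: 105 + 30 = 135
  host 2: 90 + 45 = 135
  host 3: 40 + 35 + 25 + 20 = 120
This matches the lower bound, so 3 is optimal.

3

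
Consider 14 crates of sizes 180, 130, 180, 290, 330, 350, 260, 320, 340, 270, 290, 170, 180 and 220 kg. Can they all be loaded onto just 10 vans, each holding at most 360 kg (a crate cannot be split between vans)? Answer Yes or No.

No

Total = 3510 kg; ⌈3510/360⌉ = 10.
The bound of 10 does not rule out 10, but exhaustive search shows no assignment into 10 vans of capacity 360 kg exists — the minimum is 11.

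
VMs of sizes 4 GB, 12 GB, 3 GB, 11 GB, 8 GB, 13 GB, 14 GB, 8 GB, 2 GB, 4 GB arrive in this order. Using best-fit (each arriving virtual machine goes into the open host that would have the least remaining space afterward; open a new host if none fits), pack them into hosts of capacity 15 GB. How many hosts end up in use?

6

  4 → host 1 (new)  [load 4/15]
  12 → host 2 (new)  [load 12/15]
  3 → host 2  [load 15/15]
  11 → host 1  [load 15/15]
  8 → host 3 (new)  [load 8/15]
  13 → host 4 (new)  [load 13/15]
  14 → host 5 (new)  [load 14/15]
  8 → host 6 (new)  [load 8/15]
  2 → host 4  [load 15/15]
  4 → host 3  [load 12/15]
6 hosts opened.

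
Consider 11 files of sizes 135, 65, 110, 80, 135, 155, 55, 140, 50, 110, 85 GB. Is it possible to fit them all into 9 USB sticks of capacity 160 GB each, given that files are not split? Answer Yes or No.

A valid assignment using 8 USB sticks:
  USB stick 1: 155 = 155
  USB stick 2: 140 = 140
  USB stick 3: 135 = 135
  USB stick 4: 135 = 135
  USB stick 5: 110 + 50 = 160
  USB stick 6: 110 = 110
  USB stick 7: 85 + 65 = 150
  USB stick 8: 80 + 55 = 135
That uses only 8 ≤ 9, so 9 USB sticks are enough.

Yes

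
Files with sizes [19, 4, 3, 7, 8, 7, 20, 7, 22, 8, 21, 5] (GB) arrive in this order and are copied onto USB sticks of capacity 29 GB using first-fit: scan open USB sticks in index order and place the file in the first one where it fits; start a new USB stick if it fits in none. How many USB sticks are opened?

5

  19 → USB stick 1 (new)  [load 19/29]
  4 → USB stick 1  [load 23/29]
  3 → USB stick 1  [load 26/29]
  7 → USB stick 2 (new)  [load 7/29]
  8 → USB stick 2  [load 15/29]
  7 → USB stick 2  [load 22/29]
  20 → USB stick 3 (new)  [load 20/29]
  7 → USB stick 2  [load 29/29]
  22 → USB stick 4 (new)  [load 22/29]
  8 → USB stick 3  [load 28/29]
  21 → USB stick 5 (new)  [load 21/29]
  5 → USB stick 4  [load 27/29]
5 USB sticks opened.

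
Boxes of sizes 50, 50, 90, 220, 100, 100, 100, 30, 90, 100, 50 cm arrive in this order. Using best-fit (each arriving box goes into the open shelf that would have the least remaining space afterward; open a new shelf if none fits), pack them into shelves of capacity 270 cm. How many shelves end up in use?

  50 → shelf 1 (new)  [load 50/270]
  50 → shelf 1  [load 100/270]
  90 → shelf 1  [load 190/270]
  220 → shelf 2 (new)  [load 220/270]
  100 → shelf 3 (new)  [load 100/270]
  100 → shelf 3  [load 200/270]
  100 → shelf 4 (new)  [load 100/270]
  30 → shelf 2  [load 250/270]
  90 → shelf 4  [load 190/270]
  100 → shelf 5 (new)  [load 100/270]
  50 → shelf 3  [load 250/270]
5 shelves opened.

5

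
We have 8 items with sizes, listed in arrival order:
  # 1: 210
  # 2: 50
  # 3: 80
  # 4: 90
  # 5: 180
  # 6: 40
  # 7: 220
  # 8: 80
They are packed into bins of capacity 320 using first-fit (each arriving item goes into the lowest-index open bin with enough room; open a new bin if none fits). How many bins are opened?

  210 → bin 1 (new)  [load 210/320]
  50 → bin 1  [load 260/320]
  80 → bin 2 (new)  [load 80/320]
  90 → bin 2  [load 170/320]
  180 → bin 3 (new)  [load 180/320]
  40 → bin 1  [load 300/320]
  220 → bin 4 (new)  [load 220/320]
  80 → bin 2  [load 250/320]
4 bins opened.

4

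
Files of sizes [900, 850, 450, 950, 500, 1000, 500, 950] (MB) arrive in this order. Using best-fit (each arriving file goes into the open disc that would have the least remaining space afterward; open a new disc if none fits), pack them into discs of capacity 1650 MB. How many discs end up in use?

  900 → disc 1 (new)  [load 900/1650]
  850 → disc 2 (new)  [load 850/1650]
  450 → disc 1  [load 1350/1650]
  950 → disc 3 (new)  [load 950/1650]
  500 → disc 3  [load 1450/1650]
  1000 → disc 4 (new)  [load 1000/1650]
  500 → disc 4  [load 1500/1650]
  950 → disc 5 (new)  [load 950/1650]
5 discs opened.

5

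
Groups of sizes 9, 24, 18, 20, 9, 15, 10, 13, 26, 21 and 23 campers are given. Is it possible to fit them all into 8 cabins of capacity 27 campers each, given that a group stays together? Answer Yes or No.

Yes

A valid assignment using 8 cabins:
  cabin 1: 26 = 26
  cabin 2: 24 = 24
  cabin 3: 23 = 23
  cabin 4: 21 = 21
  cabin 5: 20 = 20
  cabin 6: 18 + 9 = 27
  cabin 7: 15 + 10 = 25
  cabin 8: 13 + 9 = 22
Every load is within 27 campers, so 8 cabins suffice.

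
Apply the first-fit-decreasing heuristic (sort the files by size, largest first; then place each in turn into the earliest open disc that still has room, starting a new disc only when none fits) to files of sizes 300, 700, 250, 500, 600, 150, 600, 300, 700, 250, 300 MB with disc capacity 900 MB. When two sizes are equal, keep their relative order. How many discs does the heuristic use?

Sorted descending: 700, 700, 600, 600, 500, 300, 300, 300, 250, 250, 150.
  700 → disc 1 (new)  [load 700/900]
  700 → disc 2 (new)  [load 700/900]
  600 → disc 3 (new)  [load 600/900]
  600 → disc 4 (new)  [load 600/900]
  500 → disc 5 (new)  [load 500/900]
  300 → disc 3  [load 900/900]
  300 → disc 4  [load 900/900]
  300 → disc 5  [load 800/900]
  250 → disc 6 (new)  [load 250/900]
  250 → disc 6  [load 500/900]
  150 → disc 1  [load 850/900]
6 discs opened.

6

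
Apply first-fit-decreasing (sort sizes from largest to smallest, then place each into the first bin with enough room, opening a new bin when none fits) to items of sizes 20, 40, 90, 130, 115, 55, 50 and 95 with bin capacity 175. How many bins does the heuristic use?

Sorted descending: 130, 115, 95, 90, 55, 50, 40, 20.
  130 → bin 1 (new)  [load 130/175]
  115 → bin 2 (new)  [load 115/175]
  95 → bin 3 (new)  [load 95/175]
  90 → bin 4 (new)  [load 90/175]
  55 → bin 2  [load 170/175]
  50 → bin 3  [load 145/175]
  40 → bin 1  [load 170/175]
  20 → bin 3  [load 165/175]
4 bins opened.

4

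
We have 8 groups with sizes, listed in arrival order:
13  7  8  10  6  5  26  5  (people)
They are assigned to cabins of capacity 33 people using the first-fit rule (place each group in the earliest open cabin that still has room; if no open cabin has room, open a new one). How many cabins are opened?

3

  13 → cabin 1 (new)  [load 13/33]
  7 → cabin 1  [load 20/33]
  8 → cabin 1  [load 28/33]
  10 → cabin 2 (new)  [load 10/33]
  6 → cabin 2  [load 16/33]
  5 → cabin 1  [load 33/33]
  26 → cabin 3 (new)  [load 26/33]
  5 → cabin 2  [load 21/33]
3 cabins opened.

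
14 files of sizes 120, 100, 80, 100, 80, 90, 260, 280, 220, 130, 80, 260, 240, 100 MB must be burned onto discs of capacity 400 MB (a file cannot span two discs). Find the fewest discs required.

Total = 280 + 260 + 260 + 240 + 220 + 130 + 120 + 100 + 100 + 100 + 90 + 80 + 80 + 80 = 2140 MB.
Lower bound: ⌈2140/400⌉ = 6 discs.
A packing using 6 discs:
  disc 1: 280 + 120 = 400
  disc 2: 260 + 130 = 390
  disc 3: 260 + 100 = 360
  disc 4: 240 + 100 = 340
  disc 5: 220 + 100 + 80 = 400
  disc 6: 90 + 80 + 80 = 250
This matches the lower bound, so 6 is optimal.

6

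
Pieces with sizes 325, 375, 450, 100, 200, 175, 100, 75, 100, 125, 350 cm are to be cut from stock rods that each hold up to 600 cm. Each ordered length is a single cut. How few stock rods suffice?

Total = 450 + 375 + 350 + 325 + 200 + 175 + 125 + 100 + 100 + 100 + 75 = 2375 cm.
Lower bound: ⌈2375/600⌉ = 4 stock rods.
A packing using 5 stock rods:
  stock rod 1: 450 + 125 = 575
  stock rod 2: 375 + 200 = 575
  stock rod 3: 350 + 175 + 75 = 600
  stock rod 4: 325 + 100 + 100 = 525
  stock rod 5: 100 = 100
No arrangement into 4 stock rods stays within capacity, so 5 is optimal.

5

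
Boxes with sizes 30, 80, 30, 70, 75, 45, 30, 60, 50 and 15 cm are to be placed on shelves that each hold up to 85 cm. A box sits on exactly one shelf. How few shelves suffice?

Total = 80 + 75 + 70 + 60 + 50 + 45 + 30 + 30 + 30 + 15 = 485 cm.
Lower bound: ⌈485/85⌉ = 6 shelves.
A packing using 7 shelves:
  shelf 1: 80 = 80
  shelf 2: 75 = 75
  shelf 3: 70 + 15 = 85
  shelf 4: 60 = 60
  shelf 5: 50 + 30 = 80
  shelf 6: 45 + 30 = 75
  shelf 7: 30 = 30
No arrangement into 6 shelves stays within capacity, so 7 is optimal.

7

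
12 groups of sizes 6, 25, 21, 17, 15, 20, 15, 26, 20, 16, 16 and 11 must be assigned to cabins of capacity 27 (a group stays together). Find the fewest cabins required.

10

Total = 26 + 25 + 21 + 20 + 20 + 17 + 16 + 16 + 15 + 15 + 11 + 6 = 208.
Lower bound: ⌈208/27⌉ = 8 cabins.
Also, 10 groups each exceed 27/2, and no two of those can share a cabin, so at least 10 cabins are needed.
A packing using 10 cabins:
  cabin 1: 26 = 26
  cabin 2: 25 = 25
  cabin 3: 21 + 6 = 27
  cabin 4: 20 = 20
  cabin 5: 20 = 20
  cabin 6: 17 = 17
  cabin 7: 16 + 11 = 27
  cabin 8: 16 = 16
  cabin 9: 15 = 15
  cabin 10: 15 = 15
This matches the lower bound, so 10 is optimal.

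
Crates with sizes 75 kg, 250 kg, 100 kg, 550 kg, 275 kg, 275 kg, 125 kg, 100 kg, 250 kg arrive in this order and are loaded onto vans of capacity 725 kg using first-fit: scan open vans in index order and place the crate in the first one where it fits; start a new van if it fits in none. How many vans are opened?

3

  75 → van 1 (new)  [load 75/725]
  250 → van 1  [load 325/725]
  100 → van 1  [load 425/725]
  550 → van 2 (new)  [load 550/725]
  275 → van 1  [load 700/725]
  275 → van 3 (new)  [load 275/725]
  125 → van 2  [load 675/725]
  100 → van 3  [load 375/725]
  250 → van 3  [load 625/725]
3 vans opened.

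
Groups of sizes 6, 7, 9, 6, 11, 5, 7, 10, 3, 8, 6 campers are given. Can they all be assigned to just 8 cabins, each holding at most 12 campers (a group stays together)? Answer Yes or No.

Yes

A valid assignment using 8 cabins:
  cabin 1: 11 = 11
  cabin 2: 10 = 10
  cabin 3: 9 + 3 = 12
  cabin 4: 8 = 8
  cabin 5: 7 + 5 = 12
  cabin 6: 7 = 7
  cabin 7: 6 + 6 = 12
  cabin 8: 6 = 6
Every load is within 12 campers, so 8 cabins suffice.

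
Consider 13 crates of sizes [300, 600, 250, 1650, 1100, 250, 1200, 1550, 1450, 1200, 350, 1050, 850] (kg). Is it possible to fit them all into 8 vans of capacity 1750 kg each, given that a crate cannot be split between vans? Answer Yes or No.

Yes

A valid assignment using 8 vans:
  van 1: 1650 = 1650
  van 2: 1550 = 1550
  van 3: 1450 + 300 = 1750
  van 4: 1200 + 350 = 1550
  van 5: 1200 + 250 + 250 = 1700
  van 6: 1100 + 600 = 1700
  van 7: 1050 = 1050
  van 8: 850 = 850
Every load is within 1750 kg, so 8 vans suffice.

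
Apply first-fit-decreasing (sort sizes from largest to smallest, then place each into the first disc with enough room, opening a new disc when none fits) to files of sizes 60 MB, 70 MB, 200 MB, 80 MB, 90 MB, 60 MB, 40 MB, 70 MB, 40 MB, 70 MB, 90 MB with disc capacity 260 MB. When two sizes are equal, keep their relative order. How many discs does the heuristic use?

Sorted descending: 200, 90, 90, 80, 70, 70, 70, 60, 60, 40, 40.
  200 → disc 1 (new)  [load 200/260]
  90 → disc 2 (new)  [load 90/260]
  90 → disc 2  [load 180/260]
  80 → disc 2  [load 260/260]
  70 → disc 3 (new)  [load 70/260]
  70 → disc 3  [load 140/260]
  70 → disc 3  [load 210/260]
  60 → disc 1  [load 260/260]
  60 → disc 4 (new)  [load 60/260]
  40 → disc 3  [load 250/260]
  40 → disc 4  [load 100/260]
4 discs opened.

4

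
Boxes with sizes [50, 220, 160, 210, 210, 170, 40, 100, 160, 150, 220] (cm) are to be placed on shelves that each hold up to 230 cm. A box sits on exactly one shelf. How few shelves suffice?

9

Total = 220 + 220 + 210 + 210 + 170 + 160 + 160 + 150 + 100 + 50 + 40 = 1690 cm.
Lower bound: ⌈1690/230⌉ = 8 shelves.
A packing using 9 shelves:
  shelf 1: 220 = 220
  shelf 2: 220 = 220
  shelf 3: 210 = 210
  shelf 4: 210 = 210
  shelf 5: 170 + 50 = 220
  shelf 6: 160 + 40 = 200
  shelf 7: 160 = 160
  shelf 8: 150 = 150
  shelf 9: 100 = 100
No arrangement into 8 shelves stays within capacity, so 9 is optimal.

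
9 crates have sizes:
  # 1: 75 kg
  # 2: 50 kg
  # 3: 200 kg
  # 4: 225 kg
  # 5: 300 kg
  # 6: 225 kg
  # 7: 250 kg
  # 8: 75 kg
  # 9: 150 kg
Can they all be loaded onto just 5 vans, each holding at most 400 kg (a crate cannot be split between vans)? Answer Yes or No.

Yes

A valid assignment using 5 vans:
  van 1: 300 + 75 = 375
  van 2: 250 + 150 = 400
  van 3: 225 + 75 + 50 = 350
  van 4: 225 = 225
  van 5: 200 = 200
Every load is within 400 kg, so 5 vans suffice.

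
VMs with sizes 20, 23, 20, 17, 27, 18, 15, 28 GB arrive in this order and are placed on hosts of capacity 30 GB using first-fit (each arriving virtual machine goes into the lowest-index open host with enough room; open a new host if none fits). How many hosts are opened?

  20 → host 1 (new)  [load 20/30]
  23 → host 2 (new)  [load 23/30]
  20 → host 3 (new)  [load 20/30]
  17 → host 4 (new)  [load 17/30]
  27 → host 5 (new)  [load 27/30]
  18 → host 6 (new)  [load 18/30]
  15 → host 7 (new)  [load 15/30]
  28 → host 8 (new)  [load 28/30]
8 hosts opened.

8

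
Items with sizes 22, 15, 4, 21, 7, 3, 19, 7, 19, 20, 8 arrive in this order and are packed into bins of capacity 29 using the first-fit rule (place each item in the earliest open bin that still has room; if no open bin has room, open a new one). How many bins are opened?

  22 → bin 1 (new)  [load 22/29]
  15 → bin 2 (new)  [load 15/29]
  4 → bin 1  [load 26/29]
  21 → bin 3 (new)  [load 21/29]
  7 → bin 2  [load 22/29]
  3 → bin 1  [load 29/29]
  19 → bin 4 (new)  [load 19/29]
  7 → bin 2  [load 29/29]
  19 → bin 5 (new)  [load 19/29]
  20 → bin 6 (new)  [load 20/29]
  8 → bin 3  [load 29/29]
6 bins opened.

6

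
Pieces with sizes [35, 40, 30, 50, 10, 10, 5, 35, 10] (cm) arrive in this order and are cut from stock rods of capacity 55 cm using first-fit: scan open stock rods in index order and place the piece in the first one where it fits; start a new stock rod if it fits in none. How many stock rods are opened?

  35 → stock rod 1 (new)  [load 35/55]
  40 → stock rod 2 (new)  [load 40/55]
  30 → stock rod 3 (new)  [load 30/55]
  50 → stock rod 4 (new)  [load 50/55]
  10 → stock rod 1  [load 45/55]
  10 → stock rod 1  [load 55/55]
  5 → stock rod 2  [load 45/55]
  35 → stock rod 5 (new)  [load 35/55]
  10 → stock rod 2  [load 55/55]
5 stock rods opened.

5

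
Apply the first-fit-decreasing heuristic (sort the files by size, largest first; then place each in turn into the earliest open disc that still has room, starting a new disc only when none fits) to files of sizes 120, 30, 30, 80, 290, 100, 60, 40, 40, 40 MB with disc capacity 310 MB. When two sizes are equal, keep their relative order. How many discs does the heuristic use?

Sorted descending: 290, 120, 100, 80, 60, 40, 40, 40, 30, 30.
  290 → disc 1 (new)  [load 290/310]
  120 → disc 2 (new)  [load 120/310]
  100 → disc 2  [load 220/310]
  80 → disc 2  [load 300/310]
  60 → disc 3 (new)  [load 60/310]
  40 → disc 3  [load 100/310]
  40 → disc 3  [load 140/310]
  40 → disc 3  [load 180/310]
  30 → disc 3  [load 210/310]
  30 → disc 3  [load 240/310]
3 discs opened.

3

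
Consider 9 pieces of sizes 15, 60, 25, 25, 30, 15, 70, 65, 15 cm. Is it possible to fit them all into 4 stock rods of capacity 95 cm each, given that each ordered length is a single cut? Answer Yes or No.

A valid assignment using 4 stock rods:
  stock rod 1: 70 + 25 = 95
  stock rod 2: 65 + 30 = 95
  stock rod 3: 60 + 25 = 85
  stock rod 4: 15 + 15 + 15 = 45
Every load is within 95 cm, so 4 stock rods suffice.

Yes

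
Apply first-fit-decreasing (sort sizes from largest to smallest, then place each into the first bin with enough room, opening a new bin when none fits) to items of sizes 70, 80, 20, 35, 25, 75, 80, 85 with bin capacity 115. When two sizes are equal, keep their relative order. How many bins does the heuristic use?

Sorted descending: 85, 80, 80, 75, 70, 35, 25, 20.
  85 → bin 1 (new)  [load 85/115]
  80 → bin 2 (new)  [load 80/115]
  80 → bin 3 (new)  [load 80/115]
  75 → bin 4 (new)  [load 75/115]
  70 → bin 5 (new)  [load 70/115]
  35 → bin 2  [load 115/115]
  25 → bin 1  [load 110/115]
  20 → bin 3  [load 100/115]
5 bins opened.

5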